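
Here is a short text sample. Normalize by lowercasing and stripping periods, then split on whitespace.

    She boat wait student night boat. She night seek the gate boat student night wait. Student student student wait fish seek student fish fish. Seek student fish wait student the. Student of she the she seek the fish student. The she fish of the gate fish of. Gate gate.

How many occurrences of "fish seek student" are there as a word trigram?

2

Scanning the 47 overlapping trigram windows for "fish seek student":
  position 20–22: fish seek student
  position 24–26: fish seek student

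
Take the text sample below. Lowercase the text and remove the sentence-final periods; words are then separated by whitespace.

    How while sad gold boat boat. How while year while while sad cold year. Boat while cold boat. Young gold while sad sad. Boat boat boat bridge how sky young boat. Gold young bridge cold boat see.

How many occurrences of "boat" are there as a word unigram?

9

Scanning the 37 tokens for "boat":
  position 5: boat
  position 6: boat
  position 15: boat
  position 18: boat
  position 24: boat
  position 25: boat
  position 26: boat
  position 31: boat
  position 36: boat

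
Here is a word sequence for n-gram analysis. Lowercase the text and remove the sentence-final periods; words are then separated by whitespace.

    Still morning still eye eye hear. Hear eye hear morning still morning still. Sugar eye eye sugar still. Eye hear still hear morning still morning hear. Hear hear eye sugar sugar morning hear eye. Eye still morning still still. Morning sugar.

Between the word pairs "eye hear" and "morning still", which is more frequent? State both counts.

"morning still" (5 vs 3)

"eye hear": 3 occurrences
"morning still": 5 occurrences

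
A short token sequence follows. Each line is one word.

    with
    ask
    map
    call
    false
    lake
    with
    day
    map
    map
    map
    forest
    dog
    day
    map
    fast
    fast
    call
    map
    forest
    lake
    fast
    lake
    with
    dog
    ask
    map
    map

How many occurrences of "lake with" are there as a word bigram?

2

Scanning the 27 overlapping bigram windows for "lake with":
  position 6–7: lake with
  position 23–24: lake with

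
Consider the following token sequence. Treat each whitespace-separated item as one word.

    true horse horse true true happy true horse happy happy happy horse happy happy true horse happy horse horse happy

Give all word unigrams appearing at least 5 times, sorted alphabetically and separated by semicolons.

happy; horse; true

Unigram counts meeting the condition (at least 5 times):
  happy: 8
  horse: 7
  true: 5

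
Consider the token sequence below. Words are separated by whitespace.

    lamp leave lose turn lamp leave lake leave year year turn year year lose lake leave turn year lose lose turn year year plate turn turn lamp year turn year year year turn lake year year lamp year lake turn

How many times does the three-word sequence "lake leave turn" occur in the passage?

Scanning the 38 overlapping trigram windows for "lake leave turn":
  position 15–17: lake leave turn

1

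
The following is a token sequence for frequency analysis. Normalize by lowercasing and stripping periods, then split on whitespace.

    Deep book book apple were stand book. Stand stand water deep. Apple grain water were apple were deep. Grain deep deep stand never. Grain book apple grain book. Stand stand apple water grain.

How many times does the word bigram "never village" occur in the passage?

0

Scanning the 32 overlapping bigram windows for "never village":
  (none found)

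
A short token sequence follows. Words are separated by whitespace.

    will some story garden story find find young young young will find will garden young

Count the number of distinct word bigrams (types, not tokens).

15 tokens → 14 bigram windows in total.
Repeated bigrams (each contributes count−1 duplicates):
  young young: 2
1 duplicate windows → 14 − 1 = 13 distinct.

13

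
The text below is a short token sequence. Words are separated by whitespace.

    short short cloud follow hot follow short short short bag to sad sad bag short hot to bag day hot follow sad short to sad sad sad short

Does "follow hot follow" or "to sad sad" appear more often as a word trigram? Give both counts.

"to sad sad" (2 vs 1)

"follow hot follow": 1 occurrence
"to sad sad": 2 occurrences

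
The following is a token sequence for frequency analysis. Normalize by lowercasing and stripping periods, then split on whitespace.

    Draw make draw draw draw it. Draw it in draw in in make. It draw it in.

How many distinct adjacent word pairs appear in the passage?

17 tokens → 16 bigram windows in total.
Repeated bigrams (each contributes count−1 duplicates):
  draw it: 3
  draw draw: 2
  it draw: 2
  it in: 2
5 duplicate windows → 16 − 5 = 11 distinct.

11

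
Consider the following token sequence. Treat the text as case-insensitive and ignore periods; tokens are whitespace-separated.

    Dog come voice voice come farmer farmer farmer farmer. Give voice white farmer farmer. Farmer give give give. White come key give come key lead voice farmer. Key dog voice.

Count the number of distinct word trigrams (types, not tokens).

30 tokens → 28 trigram windows in total.
Repeated trigrams (each contributes count−1 duplicates):
  farmer farmer farmer: 3
  farmer farmer give: 2
3 duplicate windows → 28 − 3 = 25 distinct.

25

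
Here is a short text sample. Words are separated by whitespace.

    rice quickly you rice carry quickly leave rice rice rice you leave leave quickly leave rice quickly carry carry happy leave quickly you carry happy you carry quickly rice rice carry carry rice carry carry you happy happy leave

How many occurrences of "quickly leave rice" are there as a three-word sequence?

2

Scanning the 37 overlapping trigram windows for "quickly leave rice":
  position 6–8: quickly leave rice
  position 14–16: quickly leave rice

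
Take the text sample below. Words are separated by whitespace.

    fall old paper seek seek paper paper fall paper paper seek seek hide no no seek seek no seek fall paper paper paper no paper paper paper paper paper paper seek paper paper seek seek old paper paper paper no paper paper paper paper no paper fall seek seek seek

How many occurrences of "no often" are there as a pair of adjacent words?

0

Scanning the 49 overlapping bigram windows for "no often":
  (none found)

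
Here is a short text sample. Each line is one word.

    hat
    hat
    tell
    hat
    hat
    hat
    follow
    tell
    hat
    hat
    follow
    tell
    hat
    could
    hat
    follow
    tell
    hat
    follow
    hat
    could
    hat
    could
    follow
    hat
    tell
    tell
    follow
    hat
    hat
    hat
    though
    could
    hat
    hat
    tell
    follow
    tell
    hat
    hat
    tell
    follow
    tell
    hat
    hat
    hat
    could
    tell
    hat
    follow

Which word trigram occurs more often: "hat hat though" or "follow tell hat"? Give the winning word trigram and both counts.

"follow tell hat" (5 vs 1)

"hat hat though": 1 occurrence
"follow tell hat": 5 occurrences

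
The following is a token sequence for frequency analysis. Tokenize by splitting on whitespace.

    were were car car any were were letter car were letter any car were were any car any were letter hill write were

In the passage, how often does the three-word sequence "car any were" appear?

Scanning the 21 overlapping trigram windows for "car any were":
  position 4–6: car any were
  position 17–19: car any were

2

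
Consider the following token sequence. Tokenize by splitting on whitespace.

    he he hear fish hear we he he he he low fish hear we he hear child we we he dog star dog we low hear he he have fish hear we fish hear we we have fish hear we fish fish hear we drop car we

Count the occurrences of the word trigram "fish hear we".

6

Scanning the 45 overlapping trigram windows for "fish hear we":
  position 4–6: fish hear we
  position 12–14: fish hear we
  position 30–32: fish hear we
  position 33–35: fish hear we
  position 38–40: fish hear we
  position 42–44: fish hear we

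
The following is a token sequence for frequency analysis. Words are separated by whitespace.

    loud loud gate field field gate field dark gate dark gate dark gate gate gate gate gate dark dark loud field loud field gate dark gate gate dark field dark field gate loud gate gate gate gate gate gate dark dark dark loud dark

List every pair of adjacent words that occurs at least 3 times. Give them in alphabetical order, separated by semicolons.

dark dark; dark gate; field gate; gate dark; gate gate

Bigram counts meeting the condition (at least 3 times):
  dark dark: 3
  dark gate: 4
  field gate: 3
  gate dark: 6
  gate gate: 10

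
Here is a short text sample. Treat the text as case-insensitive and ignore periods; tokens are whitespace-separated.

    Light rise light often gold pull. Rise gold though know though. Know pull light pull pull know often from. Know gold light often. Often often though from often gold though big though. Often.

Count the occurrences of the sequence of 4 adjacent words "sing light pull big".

0

Scanning the 30 overlapping 4-gram windows for "sing light pull big":
  (none found)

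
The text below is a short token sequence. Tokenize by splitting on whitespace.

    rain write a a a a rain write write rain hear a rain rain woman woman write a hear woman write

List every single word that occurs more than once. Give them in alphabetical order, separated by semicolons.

a; hear; rain; woman; write

Unigram counts meeting the condition (more than once):
  a: 6
  hear: 2
  rain: 5
  woman: 3
  write: 5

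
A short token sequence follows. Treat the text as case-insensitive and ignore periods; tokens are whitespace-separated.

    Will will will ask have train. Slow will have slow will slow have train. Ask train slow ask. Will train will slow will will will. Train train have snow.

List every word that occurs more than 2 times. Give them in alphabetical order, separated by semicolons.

Unigram counts meeting the condition (more than 2 times):
  ask: 3
  have: 4
  slow: 5
  train: 6
  will: 10

ask; have; slow; train; will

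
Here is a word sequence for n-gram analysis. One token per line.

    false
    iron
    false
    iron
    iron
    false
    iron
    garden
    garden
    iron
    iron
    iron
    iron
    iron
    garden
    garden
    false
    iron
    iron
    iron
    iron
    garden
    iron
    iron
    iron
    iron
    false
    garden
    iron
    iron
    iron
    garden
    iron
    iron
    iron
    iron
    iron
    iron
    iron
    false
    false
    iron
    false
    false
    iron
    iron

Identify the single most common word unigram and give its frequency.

"iron", 30 times

Unigram frequencies (highest first):
  iron: 30
  false: 9
  garden: 7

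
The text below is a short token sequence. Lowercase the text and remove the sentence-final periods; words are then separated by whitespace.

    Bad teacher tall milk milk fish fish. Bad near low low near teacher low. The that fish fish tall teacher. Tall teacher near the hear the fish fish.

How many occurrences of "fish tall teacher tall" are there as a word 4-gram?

Scanning the 25 overlapping 4-gram windows for "fish tall teacher tall":
  position 18–21: fish tall teacher tall

1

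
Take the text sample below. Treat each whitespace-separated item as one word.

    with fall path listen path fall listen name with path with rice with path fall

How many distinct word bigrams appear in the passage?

12

15 tokens → 14 bigram windows in total.
Repeated bigrams (each contributes count−1 duplicates):
  path fall: 2
  with path: 2
2 duplicate windows → 14 − 2 = 12 distinct.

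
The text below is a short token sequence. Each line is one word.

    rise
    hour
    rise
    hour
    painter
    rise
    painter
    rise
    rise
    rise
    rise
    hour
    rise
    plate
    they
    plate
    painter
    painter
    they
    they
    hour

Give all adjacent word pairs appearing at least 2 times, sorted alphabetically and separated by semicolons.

Bigram counts meeting the condition (at least 2 times):
  hour rise: 2
  painter rise: 2
  rise hour: 3
  rise rise: 3

hour rise; painter rise; rise hour; rise rise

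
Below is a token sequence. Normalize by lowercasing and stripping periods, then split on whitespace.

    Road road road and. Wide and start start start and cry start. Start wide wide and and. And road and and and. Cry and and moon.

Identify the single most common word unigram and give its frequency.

"and", 11 times

Unigram frequencies (highest first):
  and: 11
  start: 5
  road: 4
  wide: 3
  cry: 2
  moon: 1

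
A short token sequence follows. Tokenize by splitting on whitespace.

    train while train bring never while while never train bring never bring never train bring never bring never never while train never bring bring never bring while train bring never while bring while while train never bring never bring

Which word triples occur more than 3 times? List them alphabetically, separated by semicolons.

Trigram counts meeting the condition (more than 3 times):
  bring never bring: 4
  train bring never: 4

bring never bring; train bring never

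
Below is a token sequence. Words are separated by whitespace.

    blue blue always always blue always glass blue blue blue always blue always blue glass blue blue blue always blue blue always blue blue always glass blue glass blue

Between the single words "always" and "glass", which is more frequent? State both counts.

"always" (8 vs 4)

"always": 8 occurrences
"glass": 4 occurrences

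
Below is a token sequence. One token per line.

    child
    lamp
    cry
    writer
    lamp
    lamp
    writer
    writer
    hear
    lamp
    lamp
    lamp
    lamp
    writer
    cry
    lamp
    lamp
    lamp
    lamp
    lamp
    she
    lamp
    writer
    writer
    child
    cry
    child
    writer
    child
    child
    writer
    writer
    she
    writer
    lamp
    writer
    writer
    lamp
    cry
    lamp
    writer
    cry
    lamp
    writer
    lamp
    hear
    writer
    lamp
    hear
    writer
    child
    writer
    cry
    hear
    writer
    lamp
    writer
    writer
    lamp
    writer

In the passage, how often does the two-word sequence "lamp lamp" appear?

8

Scanning the 59 overlapping bigram windows for "lamp lamp":
  position 5–6: lamp lamp
  position 10–11: lamp lamp
  position 11–12: lamp lamp
  position 12–13: lamp lamp
  position 16–17: lamp lamp
  position 17–18: lamp lamp
  position 18–19: lamp lamp
  position 19–20: lamp lamp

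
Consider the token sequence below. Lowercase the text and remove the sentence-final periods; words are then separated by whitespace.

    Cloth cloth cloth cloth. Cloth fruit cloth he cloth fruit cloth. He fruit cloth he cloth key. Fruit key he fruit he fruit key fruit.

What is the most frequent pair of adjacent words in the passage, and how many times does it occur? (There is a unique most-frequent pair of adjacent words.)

"cloth cloth", 4 times

Bigram frequencies (highest first):
  cloth cloth: 4
  fruit cloth: 3
  cloth he: 3
  he fruit: 3
  cloth fruit: 2
  he cloth: 2
  … (5 more, each ≤ 2)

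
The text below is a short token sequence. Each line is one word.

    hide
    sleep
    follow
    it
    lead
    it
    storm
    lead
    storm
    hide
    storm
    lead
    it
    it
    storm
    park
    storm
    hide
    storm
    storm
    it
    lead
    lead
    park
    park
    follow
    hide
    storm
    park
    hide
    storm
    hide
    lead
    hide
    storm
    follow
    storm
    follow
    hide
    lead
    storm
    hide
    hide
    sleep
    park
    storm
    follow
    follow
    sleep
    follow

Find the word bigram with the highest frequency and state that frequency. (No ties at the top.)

"hide storm", 5 times

Bigram frequencies (highest first):
  hide storm: 5
  storm hide: 4
  storm follow: 3
  hide sleep: 2
  sleep follow: 2
  it lead: 2
  … (23 more, each ≤ 2)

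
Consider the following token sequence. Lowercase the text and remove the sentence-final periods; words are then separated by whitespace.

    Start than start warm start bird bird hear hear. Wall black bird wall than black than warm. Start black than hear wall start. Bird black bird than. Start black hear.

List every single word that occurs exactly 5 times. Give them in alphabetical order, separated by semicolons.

bird; black; than

Unigram counts meeting the condition (exactly 5 times):
  bird: 5
  black: 5
  than: 5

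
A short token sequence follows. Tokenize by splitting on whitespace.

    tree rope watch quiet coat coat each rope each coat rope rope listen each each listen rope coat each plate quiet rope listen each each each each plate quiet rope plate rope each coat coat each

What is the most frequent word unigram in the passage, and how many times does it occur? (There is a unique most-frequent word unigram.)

"each", 11 times

Unigram frequencies (highest first):
  each: 11
  rope: 8
  coat: 6
  quiet: 3
  listen: 3
  plate: 3
  … (2 more, each ≤ 1)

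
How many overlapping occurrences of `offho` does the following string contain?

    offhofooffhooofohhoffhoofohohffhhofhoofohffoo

3

Sliding a length-5 window over the 45 characters (41 positions):
  position 1–5: offho
  position 8–12: offho
  position 19–23: offho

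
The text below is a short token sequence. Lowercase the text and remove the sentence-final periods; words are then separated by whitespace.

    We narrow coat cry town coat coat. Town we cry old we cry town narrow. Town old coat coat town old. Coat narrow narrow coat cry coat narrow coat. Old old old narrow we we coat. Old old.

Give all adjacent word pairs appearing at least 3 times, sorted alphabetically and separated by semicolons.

Bigram counts meeting the condition (at least 3 times):
  narrow coat: 3
  old old: 3

narrow coat; old old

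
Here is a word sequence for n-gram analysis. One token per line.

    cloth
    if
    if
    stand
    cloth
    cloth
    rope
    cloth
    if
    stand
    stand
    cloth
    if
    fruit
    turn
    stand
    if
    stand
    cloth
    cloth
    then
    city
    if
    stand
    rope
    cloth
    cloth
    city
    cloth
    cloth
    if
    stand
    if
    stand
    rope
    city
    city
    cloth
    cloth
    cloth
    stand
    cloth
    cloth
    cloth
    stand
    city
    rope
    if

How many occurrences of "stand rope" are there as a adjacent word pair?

2

Scanning the 47 overlapping bigram windows for "stand rope":
  position 24–25: stand rope
  position 34–35: stand rope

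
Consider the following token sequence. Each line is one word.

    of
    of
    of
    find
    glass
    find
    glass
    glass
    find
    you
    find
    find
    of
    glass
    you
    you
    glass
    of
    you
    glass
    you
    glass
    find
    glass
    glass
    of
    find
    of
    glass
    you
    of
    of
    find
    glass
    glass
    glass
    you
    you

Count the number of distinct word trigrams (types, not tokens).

38 tokens → 36 trigram windows in total.
Repeated trigrams (each contributes count−1 duplicates):
  find glass glass: 3
  find of glass: 2
  glass find glass: 2
  glass you you: 2
  of find glass: 2
  of glass you: 2
  of of find: 2
8 duplicate windows → 36 − 8 = 28 distinct.

28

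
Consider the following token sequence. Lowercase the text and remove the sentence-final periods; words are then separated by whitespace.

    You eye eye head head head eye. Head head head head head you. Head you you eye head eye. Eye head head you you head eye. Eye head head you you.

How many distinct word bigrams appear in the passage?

8

31 tokens → 30 bigram windows in total.
Repeated bigrams (each contributes count−1 duplicates):
  head head: 8
  eye head: 5
  head you: 4
  eye eye: 3
  head eye: 3
  you you: 3
  you eye: 2
  you head: 2
22 duplicate windows → 30 − 22 = 8 distinct.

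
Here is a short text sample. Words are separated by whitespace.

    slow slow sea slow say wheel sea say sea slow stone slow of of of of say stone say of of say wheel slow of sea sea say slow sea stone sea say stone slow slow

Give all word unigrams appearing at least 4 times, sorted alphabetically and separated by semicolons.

Unigram counts meeting the condition (at least 4 times):
  of: 7
  say: 7
  sea: 7
  slow: 9
  stone: 4

of; say; sea; slow; stone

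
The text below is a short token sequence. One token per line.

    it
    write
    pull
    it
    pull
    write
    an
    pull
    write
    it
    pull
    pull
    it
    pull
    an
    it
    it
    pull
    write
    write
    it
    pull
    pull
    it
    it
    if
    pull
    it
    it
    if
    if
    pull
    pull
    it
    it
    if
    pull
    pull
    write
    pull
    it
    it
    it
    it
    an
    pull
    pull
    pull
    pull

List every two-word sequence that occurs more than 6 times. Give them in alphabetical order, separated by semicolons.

Bigram counts meeting the condition (more than 6 times):
  it it: 7
  pull pull: 7

it it; pull pull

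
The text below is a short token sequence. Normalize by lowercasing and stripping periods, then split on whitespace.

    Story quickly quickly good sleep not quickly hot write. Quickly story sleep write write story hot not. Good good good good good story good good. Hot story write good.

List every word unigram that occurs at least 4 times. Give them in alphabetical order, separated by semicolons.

good; quickly; story; write

Unigram counts meeting the condition (at least 4 times):
  good: 9
  quickly: 4
  story: 5
  write: 4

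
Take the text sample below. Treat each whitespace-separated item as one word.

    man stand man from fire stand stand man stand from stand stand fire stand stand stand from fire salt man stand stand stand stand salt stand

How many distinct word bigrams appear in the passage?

13

26 tokens → 25 bigram windows in total.
Repeated bigrams (each contributes count−1 duplicates):
  stand stand: 7
  man stand: 3
  fire stand: 2
  from fire: 2
  stand from: 2
  stand man: 2
12 duplicate windows → 25 − 12 = 13 distinct.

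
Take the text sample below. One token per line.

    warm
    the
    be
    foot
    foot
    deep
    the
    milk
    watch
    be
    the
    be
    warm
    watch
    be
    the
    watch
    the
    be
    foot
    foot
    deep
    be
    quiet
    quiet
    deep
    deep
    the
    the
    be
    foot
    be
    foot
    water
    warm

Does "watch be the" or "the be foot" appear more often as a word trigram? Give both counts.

"watch be the": 2 occurrences
"the be foot": 3 occurrences

"the be foot" (3 vs 2)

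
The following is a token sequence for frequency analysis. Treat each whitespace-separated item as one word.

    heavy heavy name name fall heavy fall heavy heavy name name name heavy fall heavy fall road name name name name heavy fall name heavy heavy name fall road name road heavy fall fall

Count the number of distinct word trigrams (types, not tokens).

34 tokens → 32 trigram windows in total.
Repeated trigrams (each contributes count−1 duplicates):
  heavy heavy name: 3
  name name name: 3
  fall heavy fall: 2
  fall road name: 2
  heavy fall heavy: 2
  heavy name name: 2
  name heavy fall: 2
  name name heavy: 2
10 duplicate windows → 32 − 10 = 22 distinct.

22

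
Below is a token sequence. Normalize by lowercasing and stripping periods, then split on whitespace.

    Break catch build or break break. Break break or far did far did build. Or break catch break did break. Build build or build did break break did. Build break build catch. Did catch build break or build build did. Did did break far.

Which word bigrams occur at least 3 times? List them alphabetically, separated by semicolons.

break break; build or; did break

Bigram counts meeting the condition (at least 3 times):
  break break: 4
  build or: 3
  did break: 3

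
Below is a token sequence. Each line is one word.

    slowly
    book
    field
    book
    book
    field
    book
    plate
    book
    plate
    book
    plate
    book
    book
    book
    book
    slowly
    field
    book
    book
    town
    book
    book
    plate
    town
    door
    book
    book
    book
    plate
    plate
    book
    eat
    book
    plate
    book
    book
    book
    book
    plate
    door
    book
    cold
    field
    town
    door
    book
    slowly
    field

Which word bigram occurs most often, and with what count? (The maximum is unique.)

"book book", 11 times

Bigram frequencies (highest first):
  book book: 11
  book plate: 7
  plate book: 5
  field book: 3
  door book: 3
  book field: 2
  … (14 more, each ≤ 2)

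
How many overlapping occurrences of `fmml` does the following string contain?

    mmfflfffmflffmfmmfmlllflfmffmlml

Sliding a length-4 window over the 32 characters (29 positions):
  (no match at any position)

0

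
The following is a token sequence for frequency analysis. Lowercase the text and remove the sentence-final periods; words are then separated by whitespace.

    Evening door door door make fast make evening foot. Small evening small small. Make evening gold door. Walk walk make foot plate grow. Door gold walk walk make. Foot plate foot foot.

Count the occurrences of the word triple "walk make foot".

2

Scanning the 30 overlapping trigram windows for "walk make foot":
  position 19–21: walk make foot
  position 27–29: walk make foot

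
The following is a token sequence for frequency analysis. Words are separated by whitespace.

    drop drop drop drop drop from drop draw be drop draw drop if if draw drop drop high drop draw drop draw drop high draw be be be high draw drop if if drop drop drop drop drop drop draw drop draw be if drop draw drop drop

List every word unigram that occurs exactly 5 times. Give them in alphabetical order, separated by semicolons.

Unigram counts meeting the condition (exactly 5 times):
  be: 5
  if: 5

be; if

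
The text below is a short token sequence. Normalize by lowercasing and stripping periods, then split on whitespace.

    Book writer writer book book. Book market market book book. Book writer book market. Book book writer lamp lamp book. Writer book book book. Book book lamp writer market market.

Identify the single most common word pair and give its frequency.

Bigram frequencies (highest first):
  book book: 9
  book writer: 4
  writer book: 3
  book market: 2
  market market: 2
  market book: 2
  … (7 more, each ≤ 1)

"book book", 9 times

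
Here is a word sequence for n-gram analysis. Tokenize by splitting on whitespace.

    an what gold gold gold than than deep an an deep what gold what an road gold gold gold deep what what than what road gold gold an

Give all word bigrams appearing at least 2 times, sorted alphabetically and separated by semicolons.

deep what; gold gold; road gold; what gold

Bigram counts meeting the condition (at least 2 times):
  deep what: 2
  gold gold: 5
  road gold: 2
  what gold: 2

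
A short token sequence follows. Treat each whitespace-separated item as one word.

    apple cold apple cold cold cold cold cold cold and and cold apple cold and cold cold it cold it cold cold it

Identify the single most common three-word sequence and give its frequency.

"cold cold cold", 4 times

Trigram frequencies (highest first):
  cold cold cold: 4
  cold apple cold: 2
  cold cold it: 2
  cold it cold: 2
  apple cold apple: 1
  apple cold cold: 1
  … (9 more, each ≤ 1)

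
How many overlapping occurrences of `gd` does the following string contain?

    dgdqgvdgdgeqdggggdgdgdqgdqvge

6

Sliding a length-2 window over the 29 characters (28 positions):
  position 2–3: gd
  position 8–9: gd
  position 17–18: gd
  position 19–20: gd
  position 21–22: gd
  position 24–25: gd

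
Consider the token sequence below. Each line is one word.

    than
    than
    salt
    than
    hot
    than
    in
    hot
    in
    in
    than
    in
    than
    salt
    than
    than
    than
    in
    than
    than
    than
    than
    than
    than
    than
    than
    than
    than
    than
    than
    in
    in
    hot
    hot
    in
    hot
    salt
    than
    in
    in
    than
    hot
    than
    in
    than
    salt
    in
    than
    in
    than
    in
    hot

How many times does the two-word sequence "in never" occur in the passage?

0

Scanning the 51 overlapping bigram windows for "in never":
  (none found)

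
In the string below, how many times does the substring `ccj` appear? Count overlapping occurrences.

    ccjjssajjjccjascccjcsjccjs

4

Sliding a length-3 window over the 26 characters (24 positions):
  position 1–3: ccj
  position 11–13: ccj
  position 17–19: ccj
  position 23–25: ccj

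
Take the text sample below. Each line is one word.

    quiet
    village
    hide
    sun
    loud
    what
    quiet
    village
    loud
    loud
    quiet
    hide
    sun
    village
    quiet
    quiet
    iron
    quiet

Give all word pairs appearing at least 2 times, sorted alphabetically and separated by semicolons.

Bigram counts meeting the condition (at least 2 times):
  hide sun: 2
  quiet village: 2

hide sun; quiet village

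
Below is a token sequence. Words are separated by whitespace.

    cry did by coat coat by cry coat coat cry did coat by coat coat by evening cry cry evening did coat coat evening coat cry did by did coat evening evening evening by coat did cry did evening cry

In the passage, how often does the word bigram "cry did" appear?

4

Scanning the 39 overlapping bigram windows for "cry did":
  position 1–2: cry did
  position 10–11: cry did
  position 26–27: cry did
  position 37–38: cry did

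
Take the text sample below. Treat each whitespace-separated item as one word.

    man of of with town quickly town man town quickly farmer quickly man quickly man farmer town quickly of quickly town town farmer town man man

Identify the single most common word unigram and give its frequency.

Unigram frequencies (highest first):
  town: 7
  man: 6
  quickly: 6
  of: 3
  farmer: 3
  with: 1

"town", 7 times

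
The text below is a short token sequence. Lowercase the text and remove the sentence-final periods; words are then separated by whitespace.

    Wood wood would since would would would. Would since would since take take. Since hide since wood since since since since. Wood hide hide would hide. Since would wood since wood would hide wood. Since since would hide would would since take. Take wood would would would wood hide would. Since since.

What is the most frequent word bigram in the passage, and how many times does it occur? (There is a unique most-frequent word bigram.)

Bigram frequencies (highest first):
  would would: 6
  would since: 5
  since since: 5
  since would: 4
  wood would: 3
  since wood: 3
  … (14 more, each ≤ 3)

"would would", 6 times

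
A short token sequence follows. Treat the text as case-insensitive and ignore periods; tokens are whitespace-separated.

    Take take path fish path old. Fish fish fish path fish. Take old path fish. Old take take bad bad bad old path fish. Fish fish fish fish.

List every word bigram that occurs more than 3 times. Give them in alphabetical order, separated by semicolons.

fish fish; path fish

Bigram counts meeting the condition (more than 3 times):
  fish fish: 6
  path fish: 4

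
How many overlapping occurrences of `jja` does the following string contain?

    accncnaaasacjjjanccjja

2

Sliding a length-3 window over the 22 characters (20 positions):
  position 14–16: jja
  position 20–22: jja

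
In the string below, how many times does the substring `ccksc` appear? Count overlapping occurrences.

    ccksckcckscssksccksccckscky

4

Sliding a length-5 window over the 27 characters (23 positions):
  position 1–5: ccksc
  position 7–11: ccksc
  position 16–20: ccksc
  position 21–25: ccksc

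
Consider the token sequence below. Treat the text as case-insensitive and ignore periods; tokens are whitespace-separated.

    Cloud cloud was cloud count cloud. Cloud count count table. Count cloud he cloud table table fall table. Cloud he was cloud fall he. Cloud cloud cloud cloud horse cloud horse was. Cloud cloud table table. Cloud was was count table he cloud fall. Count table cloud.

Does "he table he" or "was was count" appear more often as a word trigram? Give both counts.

"he table he": 0 occurrences
"was was count": 1 occurrence

"was was count" (1 vs 0)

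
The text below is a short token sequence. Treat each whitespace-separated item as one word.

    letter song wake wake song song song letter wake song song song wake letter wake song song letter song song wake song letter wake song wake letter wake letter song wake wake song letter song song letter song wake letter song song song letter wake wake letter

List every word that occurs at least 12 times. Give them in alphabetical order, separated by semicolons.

Unigram counts meeting the condition (at least 12 times):
  letter: 12
  song: 21
  wake: 14

letter; song; wake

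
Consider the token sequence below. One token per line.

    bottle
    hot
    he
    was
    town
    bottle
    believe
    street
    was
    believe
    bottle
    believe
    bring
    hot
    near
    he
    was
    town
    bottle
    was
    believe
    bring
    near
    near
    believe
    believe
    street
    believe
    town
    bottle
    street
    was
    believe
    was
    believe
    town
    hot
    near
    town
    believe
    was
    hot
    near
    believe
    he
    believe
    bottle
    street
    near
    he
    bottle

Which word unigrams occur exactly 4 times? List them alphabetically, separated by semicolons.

he; hot; street

Unigram counts meeting the condition (exactly 4 times):
  he: 4
  hot: 4
  street: 4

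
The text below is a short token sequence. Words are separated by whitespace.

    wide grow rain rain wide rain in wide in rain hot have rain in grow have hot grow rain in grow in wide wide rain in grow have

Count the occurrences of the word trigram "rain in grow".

3

Scanning the 26 overlapping trigram windows for "rain in grow":
  position 13–15: rain in grow
  position 19–21: rain in grow
  position 25–27: rain in grow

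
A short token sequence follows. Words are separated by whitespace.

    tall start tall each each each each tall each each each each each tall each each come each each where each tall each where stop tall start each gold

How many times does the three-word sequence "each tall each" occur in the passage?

Scanning the 27 overlapping trigram windows for "each tall each":
  position 7–9: each tall each
  position 13–15: each tall each
  position 21–23: each tall each

3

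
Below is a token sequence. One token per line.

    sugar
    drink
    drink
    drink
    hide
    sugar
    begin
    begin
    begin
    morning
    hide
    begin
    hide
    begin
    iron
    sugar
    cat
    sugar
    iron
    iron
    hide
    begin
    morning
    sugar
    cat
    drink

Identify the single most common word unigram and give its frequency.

Unigram frequencies (highest first):
  begin: 6
  sugar: 5
  drink: 4
  hide: 4
  iron: 3
  morning: 2
  … (1 more, each ≤ 2)

"begin", 6 times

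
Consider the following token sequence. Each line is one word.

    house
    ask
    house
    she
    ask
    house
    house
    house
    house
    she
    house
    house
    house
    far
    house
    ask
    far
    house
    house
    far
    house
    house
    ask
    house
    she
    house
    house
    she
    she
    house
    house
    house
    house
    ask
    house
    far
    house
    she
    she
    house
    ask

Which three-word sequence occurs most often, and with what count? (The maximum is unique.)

"house house house", 5 times

Trigram frequencies (highest first):
  house house house: 5
  house ask house: 3
  she house house: 3
  house far house: 3
  ask house she: 2
  house house she: 2
  … (15 more, each ≤ 2)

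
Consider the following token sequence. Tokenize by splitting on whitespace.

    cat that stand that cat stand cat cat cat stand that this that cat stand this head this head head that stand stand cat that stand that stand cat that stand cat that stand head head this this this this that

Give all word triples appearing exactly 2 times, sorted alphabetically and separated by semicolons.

Trigram counts meeting the condition (exactly 2 times):
  that cat stand: 2
  that stand cat: 2
  that stand that: 2
  this this this: 2

that cat stand; that stand cat; that stand that; this this this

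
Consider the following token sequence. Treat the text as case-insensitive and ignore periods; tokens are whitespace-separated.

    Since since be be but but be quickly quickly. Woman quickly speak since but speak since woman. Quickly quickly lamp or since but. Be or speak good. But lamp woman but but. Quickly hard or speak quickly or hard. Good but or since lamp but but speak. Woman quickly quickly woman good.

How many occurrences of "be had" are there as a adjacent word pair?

0

Scanning the 51 overlapping bigram windows for "be had":
  (none found)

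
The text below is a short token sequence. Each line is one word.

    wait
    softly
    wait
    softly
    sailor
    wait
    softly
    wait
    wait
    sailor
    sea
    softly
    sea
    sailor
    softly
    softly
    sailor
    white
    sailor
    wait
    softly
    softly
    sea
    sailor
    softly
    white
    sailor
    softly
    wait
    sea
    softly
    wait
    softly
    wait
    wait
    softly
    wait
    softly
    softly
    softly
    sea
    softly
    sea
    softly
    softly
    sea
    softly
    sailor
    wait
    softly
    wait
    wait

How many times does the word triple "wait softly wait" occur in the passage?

5

Scanning the 50 overlapping trigram windows for "wait softly wait":
  position 1–3: wait softly wait
  position 6–8: wait softly wait
  position 32–34: wait softly wait
  position 35–37: wait softly wait
  position 49–51: wait softly wait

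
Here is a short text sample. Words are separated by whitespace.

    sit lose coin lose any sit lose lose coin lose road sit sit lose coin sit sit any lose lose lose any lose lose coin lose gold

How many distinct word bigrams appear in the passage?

27 tokens → 26 bigram windows in total.
Repeated bigrams (each contributes count−1 duplicates):
  lose coin: 4
  lose lose: 4
  coin lose: 3
  sit lose: 3
  any lose: 2
  lose any: 2
  sit sit: 2
13 duplicate windows → 26 − 13 = 13 distinct.

13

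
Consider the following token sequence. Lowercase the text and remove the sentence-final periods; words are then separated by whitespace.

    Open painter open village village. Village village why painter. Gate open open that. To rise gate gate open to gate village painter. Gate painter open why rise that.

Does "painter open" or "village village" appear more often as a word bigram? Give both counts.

"painter open": 2 occurrences
"village village": 3 occurrences

"village village" (3 vs 2)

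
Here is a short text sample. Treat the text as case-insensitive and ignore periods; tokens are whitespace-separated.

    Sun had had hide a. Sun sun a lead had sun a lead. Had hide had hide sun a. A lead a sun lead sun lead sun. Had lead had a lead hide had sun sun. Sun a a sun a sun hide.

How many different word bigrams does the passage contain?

20

43 tokens → 42 bigram windows in total.
Repeated bigrams (each contributes count−1 duplicates):
  sun a: 5
  a lead: 4
  a sun: 4
  had hide: 3
  lead had: 3
  sun sun: 3
  a a: 2
  had sun: 2
  … (4 more repeated)
22 duplicate windows → 42 − 22 = 20 distinct.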